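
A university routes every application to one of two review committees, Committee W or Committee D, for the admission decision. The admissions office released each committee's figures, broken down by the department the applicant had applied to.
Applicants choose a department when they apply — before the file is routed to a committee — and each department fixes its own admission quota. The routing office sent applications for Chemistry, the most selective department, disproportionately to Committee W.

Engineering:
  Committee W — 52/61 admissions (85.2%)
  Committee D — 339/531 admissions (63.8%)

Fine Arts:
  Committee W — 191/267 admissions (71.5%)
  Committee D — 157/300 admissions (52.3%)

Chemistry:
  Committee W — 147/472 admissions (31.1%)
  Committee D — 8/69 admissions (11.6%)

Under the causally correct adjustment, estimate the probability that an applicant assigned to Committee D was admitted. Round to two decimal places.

The stratified and pooled comparisons disagree (Committee W wins within each department; Committee D wins overall), so the answer turns on the causal role of department.
Since department is a pre-existing factor (not a product of the review committee) and it affects the outcome on its own, it is a confounder. The stratified rates, not the pooled rate, identify the causal effect.
Standardising Committee D to the population department mix: 0.348·339/531 + 0.334·157/300 + 0.318·8/69 = 0.434.

0.43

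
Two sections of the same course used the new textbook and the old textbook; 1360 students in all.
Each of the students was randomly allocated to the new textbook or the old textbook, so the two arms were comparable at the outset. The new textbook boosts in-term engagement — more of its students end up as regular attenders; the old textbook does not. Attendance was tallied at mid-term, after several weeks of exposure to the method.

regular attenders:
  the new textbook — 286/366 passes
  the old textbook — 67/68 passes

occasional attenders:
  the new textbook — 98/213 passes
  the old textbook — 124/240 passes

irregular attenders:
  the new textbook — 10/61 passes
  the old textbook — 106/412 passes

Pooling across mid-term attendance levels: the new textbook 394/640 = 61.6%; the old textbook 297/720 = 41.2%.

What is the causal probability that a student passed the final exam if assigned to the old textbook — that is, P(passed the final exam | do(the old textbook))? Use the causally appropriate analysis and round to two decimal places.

0.41

The distribution of mid-term attendance is itself part of what the teaching method does — it is an intermediate outcome. Holding it fixed would remove that part of the effect; the total effect is the pooled difference.
So P(outcome | do(the old textbook)) is just the pooled rate for the old textbook: 297/720 = 0.412.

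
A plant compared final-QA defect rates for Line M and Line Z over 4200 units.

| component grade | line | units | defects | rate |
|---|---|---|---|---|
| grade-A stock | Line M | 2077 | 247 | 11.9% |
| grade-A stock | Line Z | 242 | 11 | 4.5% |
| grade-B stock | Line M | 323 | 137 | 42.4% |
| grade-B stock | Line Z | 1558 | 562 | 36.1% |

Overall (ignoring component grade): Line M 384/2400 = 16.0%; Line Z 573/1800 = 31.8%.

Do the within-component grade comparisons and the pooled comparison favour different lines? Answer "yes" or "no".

yes

Within each component grade level (grade-A stock 11.9% vs 4.5%; grade-B stock 42.4% vs 36.1%), Line Z has the lower rate every time. Pooled: 16.0% vs 31.8% — Line M has the lower rate overall. The two comparisons disagree.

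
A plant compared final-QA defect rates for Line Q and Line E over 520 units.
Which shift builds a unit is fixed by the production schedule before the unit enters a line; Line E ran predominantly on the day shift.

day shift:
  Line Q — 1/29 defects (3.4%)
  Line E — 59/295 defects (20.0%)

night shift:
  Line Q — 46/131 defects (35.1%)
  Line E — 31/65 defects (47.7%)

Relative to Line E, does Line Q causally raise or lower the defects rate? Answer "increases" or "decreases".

The stratified and pooled comparisons disagree (Line Q wins within each shift; Line E wins overall), so the answer turns on the causal role of shift.
The imbalance in shift arose from how units were allocated, not from anything the line did; and shift independently affects the outcome. The pooled gap is confounded — condition on shift.
Within each level — day shift: 3.4% vs 20.0%; night shift: 35.1% vs 47.7% — Line Q is lower every time.

decreases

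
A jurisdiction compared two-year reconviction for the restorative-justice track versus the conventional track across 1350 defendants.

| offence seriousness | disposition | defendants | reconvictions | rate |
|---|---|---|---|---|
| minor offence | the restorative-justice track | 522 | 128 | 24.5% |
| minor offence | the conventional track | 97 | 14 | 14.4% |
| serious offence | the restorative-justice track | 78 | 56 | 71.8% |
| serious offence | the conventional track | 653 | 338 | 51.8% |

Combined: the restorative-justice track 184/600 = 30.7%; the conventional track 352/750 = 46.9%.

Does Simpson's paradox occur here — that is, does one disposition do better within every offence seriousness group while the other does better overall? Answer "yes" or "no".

yes

Within each offence seriousness level (minor offence 24.5% vs 14.4%; serious offence 71.8% vs 51.8%), the conventional track has the lower rate every time. Pooled: 30.7% vs 46.9% — the restorative-justice track has the lower rate overall. The two comparisons disagree.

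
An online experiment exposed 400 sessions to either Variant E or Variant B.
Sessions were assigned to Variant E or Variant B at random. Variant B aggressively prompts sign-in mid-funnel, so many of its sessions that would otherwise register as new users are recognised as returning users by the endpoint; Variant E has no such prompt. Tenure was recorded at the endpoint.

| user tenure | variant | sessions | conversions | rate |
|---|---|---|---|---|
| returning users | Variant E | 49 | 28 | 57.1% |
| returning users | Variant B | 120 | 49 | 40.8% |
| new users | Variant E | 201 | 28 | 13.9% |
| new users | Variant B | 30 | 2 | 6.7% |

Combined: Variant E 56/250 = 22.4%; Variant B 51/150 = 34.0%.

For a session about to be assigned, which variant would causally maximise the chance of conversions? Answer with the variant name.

The user tenure-specific comparison favours Variant E throughout, but the pooled figures favour Variant B. The question is whether to condition on user tenure.
Stratifying would compare variants among sessions the variants themselves sorted into user tenure groups — a form of selection on an intermediate. The unconditioned pooled rates give the total causal effect.
Pooled: Variant E 22.4% vs Variant B 34.0%; Variant B is higher overall.

Variant B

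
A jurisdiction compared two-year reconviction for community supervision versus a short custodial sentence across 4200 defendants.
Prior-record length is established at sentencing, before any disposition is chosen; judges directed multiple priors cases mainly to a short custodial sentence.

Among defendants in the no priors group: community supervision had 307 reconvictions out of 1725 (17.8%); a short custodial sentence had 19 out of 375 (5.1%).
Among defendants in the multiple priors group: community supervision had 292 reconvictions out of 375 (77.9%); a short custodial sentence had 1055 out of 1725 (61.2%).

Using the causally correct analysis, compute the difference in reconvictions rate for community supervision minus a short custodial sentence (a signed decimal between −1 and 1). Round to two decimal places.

+0.15

Prior-record length satisfies the back-door criterion: it is not a descendant of the disposition, and it blocks the spurious path from disposition to outcome. Adjusting for it (i.e., using the within-prior-record length rates) gives the causal effect.
Adjusting over the population distribution of prior-record length: 0.500·(0.178−0.051) + 0.500·(0.779−0.612) = +0.147.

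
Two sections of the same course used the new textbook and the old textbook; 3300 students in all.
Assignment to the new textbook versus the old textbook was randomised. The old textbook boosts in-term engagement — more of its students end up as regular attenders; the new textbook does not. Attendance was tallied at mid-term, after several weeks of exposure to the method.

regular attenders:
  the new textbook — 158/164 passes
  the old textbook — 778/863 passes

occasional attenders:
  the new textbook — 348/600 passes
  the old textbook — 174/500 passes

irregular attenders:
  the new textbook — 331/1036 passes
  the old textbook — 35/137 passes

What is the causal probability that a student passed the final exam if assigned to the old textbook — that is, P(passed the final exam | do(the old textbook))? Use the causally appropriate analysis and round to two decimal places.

0.66

the new textbook is higher inside every mid-term attendance stratum but the old textbook is higher in aggregate. Whether to stratify depends on how mid-term attendance relates to the teaching method.
Mid-term attendance is downstream of the teaching method. One should not condition on a consequence of treatment, so the overall rates are the right comparison.
So P(outcome | do(the old textbook)) is just the pooled rate for the old textbook: 987/1500 = 0.658.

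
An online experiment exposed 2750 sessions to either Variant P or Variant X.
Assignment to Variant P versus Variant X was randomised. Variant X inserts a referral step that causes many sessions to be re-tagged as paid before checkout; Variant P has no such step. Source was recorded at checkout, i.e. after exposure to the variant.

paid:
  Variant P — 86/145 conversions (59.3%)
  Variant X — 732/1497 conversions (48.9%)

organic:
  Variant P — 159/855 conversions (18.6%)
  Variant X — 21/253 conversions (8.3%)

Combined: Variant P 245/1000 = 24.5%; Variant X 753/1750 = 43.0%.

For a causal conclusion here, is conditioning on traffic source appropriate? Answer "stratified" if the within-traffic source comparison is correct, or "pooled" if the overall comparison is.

Because the variant influences traffic source, traffic source is a post-treatment mediator, not a confounder. Stratifying on it would bias the estimate; the causal effect is the crude pooled difference.
Pooled: Variant P 24.5% vs Variant X 43.0%; Variant X is higher overall.

pooled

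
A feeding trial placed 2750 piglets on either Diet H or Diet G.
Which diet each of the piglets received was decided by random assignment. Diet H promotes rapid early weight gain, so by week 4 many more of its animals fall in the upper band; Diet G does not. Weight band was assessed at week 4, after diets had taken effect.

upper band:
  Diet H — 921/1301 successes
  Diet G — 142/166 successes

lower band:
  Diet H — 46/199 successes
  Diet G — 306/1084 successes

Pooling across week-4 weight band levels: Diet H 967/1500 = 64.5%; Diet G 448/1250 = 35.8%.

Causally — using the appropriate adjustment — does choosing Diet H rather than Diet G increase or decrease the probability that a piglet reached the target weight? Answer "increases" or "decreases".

The week-4 weight band-specific comparison favours Diet G throughout, but the pooled figures favour Diet H. The question is whether to condition on week-4 weight band.
Week-4 weight band lies on the pathway diet → week-4 weight band → outcome, so adjusting for it blocks the indirect effect. For the total causal effect of diet, use the unadjusted pooled rates.
Pooled: Diet H 64.5% vs Diet G 35.8%; Diet H is higher overall.

increases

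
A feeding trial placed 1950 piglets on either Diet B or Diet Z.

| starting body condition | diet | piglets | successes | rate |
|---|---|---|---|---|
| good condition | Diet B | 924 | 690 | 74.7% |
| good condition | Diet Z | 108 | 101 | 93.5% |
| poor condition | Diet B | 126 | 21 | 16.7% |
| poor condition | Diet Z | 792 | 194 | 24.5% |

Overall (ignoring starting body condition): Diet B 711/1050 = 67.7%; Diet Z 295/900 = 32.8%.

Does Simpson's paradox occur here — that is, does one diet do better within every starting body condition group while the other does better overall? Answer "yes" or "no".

yes

Within each starting body condition level (good condition 74.7% vs 93.5%; poor condition 16.7% vs 24.5%), Diet Z has the higher rate every time. Pooled: 67.7% vs 32.8% — Diet B has the higher rate overall. The two comparisons disagree.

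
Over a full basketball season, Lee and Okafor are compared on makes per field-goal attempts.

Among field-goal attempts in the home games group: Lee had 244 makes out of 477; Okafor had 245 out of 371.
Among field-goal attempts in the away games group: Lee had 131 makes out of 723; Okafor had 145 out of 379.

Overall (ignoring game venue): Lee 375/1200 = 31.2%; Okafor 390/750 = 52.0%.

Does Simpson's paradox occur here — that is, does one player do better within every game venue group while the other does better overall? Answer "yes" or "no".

Within each game venue level (home games 51.2% vs 66.0%; away games 18.1% vs 38.3%), Okafor has the higher rate every time. Pooled: 31.2% vs 52.0% — Okafor has the higher rate overall. They agree.

no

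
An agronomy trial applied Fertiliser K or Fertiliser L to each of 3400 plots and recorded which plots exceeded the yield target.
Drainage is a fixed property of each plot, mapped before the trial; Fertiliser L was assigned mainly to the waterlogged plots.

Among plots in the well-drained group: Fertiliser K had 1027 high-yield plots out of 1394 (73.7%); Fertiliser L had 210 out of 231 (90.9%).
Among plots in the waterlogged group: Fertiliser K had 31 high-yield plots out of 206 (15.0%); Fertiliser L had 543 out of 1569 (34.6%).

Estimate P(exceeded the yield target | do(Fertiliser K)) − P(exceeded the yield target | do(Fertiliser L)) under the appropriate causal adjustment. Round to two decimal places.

Within every field drainage level Fertiliser L has the higher rate, yet pooled Fertiliser K does — Simpson's reversal.
The imbalance in field drainage arose from how plots were allocated, not from anything the fertiliser did; and field drainage independently affects the outcome. The pooled gap is confounded — condition on field drainage.
Adjusting over the population distribution of field drainage: 0.478·(0.737−0.909) + 0.522·(0.150−0.346) = -0.184.

-0.18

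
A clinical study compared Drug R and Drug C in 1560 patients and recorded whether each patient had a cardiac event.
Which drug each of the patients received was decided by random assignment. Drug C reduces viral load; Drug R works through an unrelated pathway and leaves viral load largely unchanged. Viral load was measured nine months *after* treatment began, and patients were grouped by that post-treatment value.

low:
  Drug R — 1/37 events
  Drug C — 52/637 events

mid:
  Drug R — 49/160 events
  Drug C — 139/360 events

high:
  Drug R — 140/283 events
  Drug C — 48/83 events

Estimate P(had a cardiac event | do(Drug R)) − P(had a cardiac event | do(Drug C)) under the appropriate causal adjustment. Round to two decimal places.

+0.17

The stratified and pooled comparisons disagree (Drug R wins within each viral load; Drug C wins overall), so the answer turns on the causal role of viral load.
Because the drug influences viral load, viral load is a post-treatment mediator, not a confounder. Stratifying on it would bias the estimate; the causal effect is the crude pooled difference.
The causal difference is the pooled difference: 0.396 − 0.221 = +0.175.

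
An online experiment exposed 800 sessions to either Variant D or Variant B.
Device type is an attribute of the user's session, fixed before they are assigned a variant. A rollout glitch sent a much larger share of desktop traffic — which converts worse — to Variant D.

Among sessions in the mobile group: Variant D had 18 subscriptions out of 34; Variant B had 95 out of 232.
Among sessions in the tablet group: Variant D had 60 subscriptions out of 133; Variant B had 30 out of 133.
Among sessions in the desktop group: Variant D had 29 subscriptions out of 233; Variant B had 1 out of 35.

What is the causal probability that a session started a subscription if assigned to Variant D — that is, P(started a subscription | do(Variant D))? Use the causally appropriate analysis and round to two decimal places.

0.37

The stratified and pooled comparisons disagree (Variant D wins within each device type; Variant B wins overall), so the answer turns on the causal role of device type.
Device type satisfies the back-door criterion: it is not a descendant of the variant, and it blocks the spurious path from variant to outcome. Adjusting for it (i.e., using the within-device type rates) gives the causal effect.
Standardising Variant D to the population device type mix: 0.333·18/34 + 0.333·60/133 + 0.335·29/233 = 0.368.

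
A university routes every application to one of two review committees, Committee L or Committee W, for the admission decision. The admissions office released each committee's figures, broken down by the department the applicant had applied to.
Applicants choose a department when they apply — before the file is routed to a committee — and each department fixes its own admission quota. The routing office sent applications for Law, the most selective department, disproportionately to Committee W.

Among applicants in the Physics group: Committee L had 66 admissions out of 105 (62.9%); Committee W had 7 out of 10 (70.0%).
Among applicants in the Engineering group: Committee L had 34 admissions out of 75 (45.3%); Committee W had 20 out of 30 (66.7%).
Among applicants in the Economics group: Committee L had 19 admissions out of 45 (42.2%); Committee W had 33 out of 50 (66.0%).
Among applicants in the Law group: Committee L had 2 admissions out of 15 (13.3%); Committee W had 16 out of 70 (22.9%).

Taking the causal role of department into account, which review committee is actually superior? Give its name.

Committee W

Committee W is higher inside every department stratum but Committee L is higher in aggregate. Whether to stratify depends on how department relates to the review committee.
Department is set before the review committee has any effect — it is not caused by the review committee — and it independently drives the outcome. That makes it a confounder, so the causal comparison is within department levels.
Within each level — Physics: 62.9% vs 70.0%; Engineering: 45.3% vs 66.7%; Economics: 42.2% vs 66.0%; Law: 13.3% vs 22.9% — Committee W is higher every time.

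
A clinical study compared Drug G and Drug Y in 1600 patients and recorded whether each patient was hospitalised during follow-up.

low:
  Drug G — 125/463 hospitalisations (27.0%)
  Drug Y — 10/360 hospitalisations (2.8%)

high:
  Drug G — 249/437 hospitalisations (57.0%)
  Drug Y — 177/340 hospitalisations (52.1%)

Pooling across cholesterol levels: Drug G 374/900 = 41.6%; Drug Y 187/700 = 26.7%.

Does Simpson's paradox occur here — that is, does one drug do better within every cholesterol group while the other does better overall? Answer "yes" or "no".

Within each cholesterol level (low 27.0% vs 2.8%; high 57.0% vs 52.1%), Drug Y has the lower rate every time. Pooled: 41.6% vs 26.7% — Drug Y has the lower rate overall. They agree.

no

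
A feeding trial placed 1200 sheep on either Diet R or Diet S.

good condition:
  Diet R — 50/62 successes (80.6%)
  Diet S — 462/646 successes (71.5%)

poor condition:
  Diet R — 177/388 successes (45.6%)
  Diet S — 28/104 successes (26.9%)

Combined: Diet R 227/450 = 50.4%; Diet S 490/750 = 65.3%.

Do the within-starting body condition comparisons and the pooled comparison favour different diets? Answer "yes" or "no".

yes

Within each starting body condition level (good condition 80.6% vs 71.5%; poor condition 45.6% vs 26.9%), Diet R has the higher rate every time. Pooled: 50.4% vs 65.3% — Diet S has the higher rate overall. The two comparisons disagree.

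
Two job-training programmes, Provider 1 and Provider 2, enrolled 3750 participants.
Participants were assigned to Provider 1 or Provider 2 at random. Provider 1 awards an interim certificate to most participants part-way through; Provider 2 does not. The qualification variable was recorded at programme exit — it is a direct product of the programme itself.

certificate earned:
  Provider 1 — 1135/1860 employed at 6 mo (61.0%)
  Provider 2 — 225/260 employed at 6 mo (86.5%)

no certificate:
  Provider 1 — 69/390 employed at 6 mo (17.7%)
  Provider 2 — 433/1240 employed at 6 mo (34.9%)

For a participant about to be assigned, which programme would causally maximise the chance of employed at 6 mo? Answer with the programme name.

Provider 1

Stratifying would compare programmes among participants the programmes themselves sorted into qualification attained during the programme groups — a form of selection on an intermediate. The unconditioned pooled rates give the total causal effect.
Pooled: Provider 1 53.5% vs Provider 2 43.9%; Provider 1 is higher overall.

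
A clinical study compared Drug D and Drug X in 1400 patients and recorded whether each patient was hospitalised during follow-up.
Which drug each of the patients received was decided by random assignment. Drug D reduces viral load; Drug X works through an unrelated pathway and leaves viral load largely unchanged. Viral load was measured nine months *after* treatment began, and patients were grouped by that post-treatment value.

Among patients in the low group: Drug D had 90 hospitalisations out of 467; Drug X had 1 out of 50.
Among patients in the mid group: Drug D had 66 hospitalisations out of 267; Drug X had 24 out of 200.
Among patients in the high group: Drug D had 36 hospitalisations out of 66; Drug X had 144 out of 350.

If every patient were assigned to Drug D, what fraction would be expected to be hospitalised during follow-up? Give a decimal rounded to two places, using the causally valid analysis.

0.24

The distribution of viral load is itself part of what the drug does — it is an intermediate outcome. Holding it fixed would remove that part of the effect; the total effect is the pooled difference.
So P(outcome | do(Drug D)) is just the pooled rate for Drug D: 192/800 = 0.240.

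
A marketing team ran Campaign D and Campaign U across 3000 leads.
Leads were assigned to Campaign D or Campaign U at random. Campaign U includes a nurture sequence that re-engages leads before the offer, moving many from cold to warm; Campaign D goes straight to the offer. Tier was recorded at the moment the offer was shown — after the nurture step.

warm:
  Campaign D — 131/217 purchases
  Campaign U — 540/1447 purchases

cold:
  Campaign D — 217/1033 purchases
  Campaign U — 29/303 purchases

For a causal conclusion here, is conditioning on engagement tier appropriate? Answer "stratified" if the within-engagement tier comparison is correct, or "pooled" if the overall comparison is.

The engagement tier-specific comparison favours Campaign D throughout, but the pooled figures favour Campaign U. The question is whether to condition on engagement tier.
Stratifying would compare campaigns among leads the campaigns themselves sorted into engagement tier groups — a form of selection on an intermediate. The unconditioned pooled rates give the total causal effect.
Pooled: Campaign D 27.8% vs Campaign U 32.5%; Campaign U is higher overall.

pooled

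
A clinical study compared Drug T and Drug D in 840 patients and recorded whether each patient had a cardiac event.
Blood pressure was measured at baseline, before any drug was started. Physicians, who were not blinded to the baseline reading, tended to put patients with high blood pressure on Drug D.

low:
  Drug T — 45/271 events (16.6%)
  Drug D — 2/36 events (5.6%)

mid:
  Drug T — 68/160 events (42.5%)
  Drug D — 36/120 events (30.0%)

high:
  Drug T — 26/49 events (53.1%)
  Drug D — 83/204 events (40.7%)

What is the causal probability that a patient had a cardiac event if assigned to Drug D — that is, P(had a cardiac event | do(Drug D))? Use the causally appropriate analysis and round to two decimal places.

0.24

The blood pressure-specific comparison favours Drug D throughout, but the pooled figures favour Drug T. The question is whether to condition on blood pressure.
Blood pressure is set before the drug has any effect — it is not caused by the drug — and it independently drives the outcome. That makes it a confounder, so the causal comparison is within blood pressure levels.
Standardising Drug D to the population blood pressure mix: 0.365·2/36 + 0.333·36/120 + 0.301·83/204 = 0.243.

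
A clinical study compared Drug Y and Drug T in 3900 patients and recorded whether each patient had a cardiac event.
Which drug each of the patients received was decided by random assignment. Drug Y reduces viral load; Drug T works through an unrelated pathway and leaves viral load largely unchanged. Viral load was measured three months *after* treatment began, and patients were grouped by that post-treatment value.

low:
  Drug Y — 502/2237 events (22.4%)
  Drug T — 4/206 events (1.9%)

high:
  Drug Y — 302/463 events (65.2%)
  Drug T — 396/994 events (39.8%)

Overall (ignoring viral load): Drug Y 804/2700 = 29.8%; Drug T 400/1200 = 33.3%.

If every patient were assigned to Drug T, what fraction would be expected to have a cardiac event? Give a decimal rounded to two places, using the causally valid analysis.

Drug T is lower inside every viral load stratum but Drug Y is lower in aggregate. Whether to stratify depends on how viral load relates to the drug.
Viral load here is a post-treatment variable shaped by the drug; conditioning on it would introduce bias rather than remove it. The overall comparison is the causal one.
So P(outcome | do(Drug T)) is just the pooled rate for Drug T: 400/1200 = 0.333.

0.33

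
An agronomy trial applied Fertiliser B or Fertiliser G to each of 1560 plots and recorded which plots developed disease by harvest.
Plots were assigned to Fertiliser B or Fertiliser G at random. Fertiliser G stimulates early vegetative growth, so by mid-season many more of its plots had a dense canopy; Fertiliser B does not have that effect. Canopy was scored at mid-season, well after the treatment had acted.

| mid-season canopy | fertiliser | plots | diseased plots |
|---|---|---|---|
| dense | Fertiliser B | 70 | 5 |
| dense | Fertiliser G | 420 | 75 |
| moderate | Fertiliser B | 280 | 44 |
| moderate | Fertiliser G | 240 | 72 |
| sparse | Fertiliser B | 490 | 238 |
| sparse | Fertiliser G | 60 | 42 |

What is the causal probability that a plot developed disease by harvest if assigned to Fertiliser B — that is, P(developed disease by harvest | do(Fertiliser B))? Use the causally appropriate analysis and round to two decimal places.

The mid-season canopy-specific comparison favours Fertiliser B throughout, but the pooled figures favour Fertiliser G. The question is whether to condition on mid-season canopy.
Mid-season canopy here is a post-treatment variable shaped by the fertiliser; conditioning on it would introduce bias rather than remove it. The overall comparison is the causal one.
So P(outcome | do(Fertiliser B)) is just the pooled rate for Fertiliser B: 287/840 = 0.342.

0.34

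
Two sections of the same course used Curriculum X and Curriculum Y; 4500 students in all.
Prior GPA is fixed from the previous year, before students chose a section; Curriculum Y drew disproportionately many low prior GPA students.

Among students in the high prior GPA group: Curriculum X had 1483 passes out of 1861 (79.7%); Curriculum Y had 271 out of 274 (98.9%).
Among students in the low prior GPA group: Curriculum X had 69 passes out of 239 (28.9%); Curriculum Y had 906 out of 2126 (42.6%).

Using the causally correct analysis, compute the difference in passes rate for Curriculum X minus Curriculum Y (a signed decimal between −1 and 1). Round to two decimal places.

-0.16

Within every prior GPA band level Curriculum Y has the higher rate, yet pooled Curriculum X does — Simpson's reversal.
Prior GPA band satisfies the back-door criterion: it is not a descendant of the teaching method, and it blocks the spurious path from teaching method to outcome. Adjusting for it (i.e., using the within-prior GPA band rates) gives the causal effect.
Adjusting over the population distribution of prior GPA band: 0.474·(0.797−0.989) + 0.526·(0.289−0.426) = -0.163.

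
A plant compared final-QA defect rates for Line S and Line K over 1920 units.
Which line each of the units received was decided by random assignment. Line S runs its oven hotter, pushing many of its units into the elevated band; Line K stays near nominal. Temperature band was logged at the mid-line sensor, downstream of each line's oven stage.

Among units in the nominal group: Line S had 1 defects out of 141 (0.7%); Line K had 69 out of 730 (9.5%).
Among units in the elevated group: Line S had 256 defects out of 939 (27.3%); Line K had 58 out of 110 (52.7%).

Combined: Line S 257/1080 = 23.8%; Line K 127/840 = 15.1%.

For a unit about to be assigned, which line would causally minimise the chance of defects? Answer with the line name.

Line K

Stratifying would compare lines among units the lines themselves sorted into in-process temperature band groups — a form of selection on an intermediate. The unconditioned pooled rates give the total causal effect.
Pooled: Line S 23.8% vs Line K 15.1%; Line K is lower overall.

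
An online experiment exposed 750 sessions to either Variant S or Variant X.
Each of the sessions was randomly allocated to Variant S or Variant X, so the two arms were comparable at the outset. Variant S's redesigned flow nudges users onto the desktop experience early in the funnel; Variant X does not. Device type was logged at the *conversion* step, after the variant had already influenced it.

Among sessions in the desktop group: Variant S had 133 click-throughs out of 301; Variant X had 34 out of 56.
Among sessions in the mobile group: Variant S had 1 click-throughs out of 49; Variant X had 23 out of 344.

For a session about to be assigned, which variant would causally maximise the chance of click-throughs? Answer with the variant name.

Device type here is a post-treatment variable shaped by the variant; conditioning on it would introduce bias rather than remove it. The overall comparison is the causal one.
Pooled: Variant S 38.3% vs Variant X 14.2%; Variant S is higher overall.

Variant S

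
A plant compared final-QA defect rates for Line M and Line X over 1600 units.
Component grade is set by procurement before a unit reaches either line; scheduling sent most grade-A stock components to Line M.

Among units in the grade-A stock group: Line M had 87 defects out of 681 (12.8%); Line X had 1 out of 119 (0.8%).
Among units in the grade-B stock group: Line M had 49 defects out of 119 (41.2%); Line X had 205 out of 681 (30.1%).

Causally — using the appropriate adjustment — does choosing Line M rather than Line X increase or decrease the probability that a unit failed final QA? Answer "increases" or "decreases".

The imbalance in component grade arose from how units were allocated, not from anything the line did; and component grade independently affects the outcome. The pooled gap is confounded — condition on component grade.
Within each level — grade-A stock: 12.8% vs 0.8%; grade-B stock: 41.2% vs 30.1% — Line X is lower every time.

increases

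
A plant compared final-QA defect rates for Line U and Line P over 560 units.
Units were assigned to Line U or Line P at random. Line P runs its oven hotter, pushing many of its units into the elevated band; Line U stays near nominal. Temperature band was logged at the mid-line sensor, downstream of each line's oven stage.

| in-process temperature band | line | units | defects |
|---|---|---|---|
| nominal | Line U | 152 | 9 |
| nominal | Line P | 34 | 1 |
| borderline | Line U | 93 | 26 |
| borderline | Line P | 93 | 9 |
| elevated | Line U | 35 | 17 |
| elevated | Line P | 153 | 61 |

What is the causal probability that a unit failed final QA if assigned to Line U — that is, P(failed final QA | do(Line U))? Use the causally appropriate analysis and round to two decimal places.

0.19

In-process temperature band lies on the pathway line → in-process temperature band → outcome, so adjusting for it blocks the indirect effect. For the total causal effect of line, use the unadjusted pooled rates.
So P(outcome | do(Line U)) is just the pooled rate for Line U: 52/280 = 0.186.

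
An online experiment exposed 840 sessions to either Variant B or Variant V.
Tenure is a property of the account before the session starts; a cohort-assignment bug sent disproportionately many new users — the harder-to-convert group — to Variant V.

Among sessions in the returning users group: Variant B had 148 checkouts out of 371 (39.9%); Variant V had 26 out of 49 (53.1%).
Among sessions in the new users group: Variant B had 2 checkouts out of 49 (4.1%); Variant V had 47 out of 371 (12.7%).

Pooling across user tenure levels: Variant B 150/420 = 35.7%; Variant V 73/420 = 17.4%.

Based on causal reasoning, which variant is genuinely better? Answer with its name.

Variant V is higher inside every user tenure stratum but Variant B is higher in aggregate. Whether to stratify depends on how user tenure relates to the variant.
User tenure satisfies the back-door criterion: it is not a descendant of the variant, and it blocks the spurious path from variant to outcome. Adjusting for it (i.e., using the within-user tenure rates) gives the causal effect.
Within each level — returning users: 39.9% vs 53.1%; new users: 4.1% vs 12.7% — Variant V is higher every time.

Variant V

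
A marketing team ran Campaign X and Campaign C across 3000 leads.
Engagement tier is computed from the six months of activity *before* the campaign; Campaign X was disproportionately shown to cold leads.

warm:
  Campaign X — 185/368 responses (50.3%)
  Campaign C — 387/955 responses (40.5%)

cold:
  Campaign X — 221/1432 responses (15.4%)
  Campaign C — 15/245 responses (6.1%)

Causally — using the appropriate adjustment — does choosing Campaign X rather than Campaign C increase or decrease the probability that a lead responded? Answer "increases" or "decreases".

Engagement tier satisfies the back-door criterion: it is not a descendant of the campaign, and it blocks the spurious path from campaign to outcome. Adjusting for it (i.e., using the within-engagement tier rates) gives the causal effect.
Within each level — warm: 50.3% vs 40.5%; cold: 15.4% vs 6.1% — Campaign X is higher every time.

increases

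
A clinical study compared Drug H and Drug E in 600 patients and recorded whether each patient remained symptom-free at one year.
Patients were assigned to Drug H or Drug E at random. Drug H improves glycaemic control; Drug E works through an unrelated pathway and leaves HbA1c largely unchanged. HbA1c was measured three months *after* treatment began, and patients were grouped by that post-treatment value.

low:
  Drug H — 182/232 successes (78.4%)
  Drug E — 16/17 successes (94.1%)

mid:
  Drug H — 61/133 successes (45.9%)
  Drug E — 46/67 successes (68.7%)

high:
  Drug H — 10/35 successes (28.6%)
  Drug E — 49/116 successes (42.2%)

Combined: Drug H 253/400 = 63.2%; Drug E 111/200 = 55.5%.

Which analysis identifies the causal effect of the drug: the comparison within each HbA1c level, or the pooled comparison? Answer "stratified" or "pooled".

HbA1c lies on the pathway drug → HbA1c → outcome, so adjusting for it blocks the indirect effect. For the total causal effect of drug, use the unadjusted pooled rates.
Pooled: Drug H 63.2% vs Drug E 55.5%; Drug H is higher overall.

pooled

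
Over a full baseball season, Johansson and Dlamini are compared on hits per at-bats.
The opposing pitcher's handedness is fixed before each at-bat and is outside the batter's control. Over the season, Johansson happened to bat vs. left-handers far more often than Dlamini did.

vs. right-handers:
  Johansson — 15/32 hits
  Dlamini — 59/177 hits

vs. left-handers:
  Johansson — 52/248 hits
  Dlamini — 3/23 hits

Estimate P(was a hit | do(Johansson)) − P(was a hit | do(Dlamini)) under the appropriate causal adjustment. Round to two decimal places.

+0.10

Nothing the player does changes pitcher handedness; the imbalance is an allocation artefact. With pitcher handedness also predicting the outcome, the pooled figure is confounded, and the within-stratum comparison is the causal one.
Adjusting over the population distribution of pitcher handedness: 0.435·(0.469−0.333) + 0.565·(0.210−0.130) = +0.104.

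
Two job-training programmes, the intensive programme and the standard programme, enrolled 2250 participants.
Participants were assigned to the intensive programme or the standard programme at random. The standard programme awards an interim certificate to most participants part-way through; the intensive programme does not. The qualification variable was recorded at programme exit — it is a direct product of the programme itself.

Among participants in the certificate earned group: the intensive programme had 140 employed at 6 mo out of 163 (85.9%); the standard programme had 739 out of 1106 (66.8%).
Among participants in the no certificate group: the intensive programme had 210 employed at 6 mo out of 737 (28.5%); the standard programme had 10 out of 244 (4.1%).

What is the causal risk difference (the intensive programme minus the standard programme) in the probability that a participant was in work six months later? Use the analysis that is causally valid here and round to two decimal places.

-0.17

Qualification attained during the programme lies on the pathway programme → qualification attained during the programme → outcome, so adjusting for it blocks the indirect effect. For the total causal effect of programme, use the unadjusted pooled rates.
The causal difference is the pooled difference: 0.389 − 0.555 = -0.166.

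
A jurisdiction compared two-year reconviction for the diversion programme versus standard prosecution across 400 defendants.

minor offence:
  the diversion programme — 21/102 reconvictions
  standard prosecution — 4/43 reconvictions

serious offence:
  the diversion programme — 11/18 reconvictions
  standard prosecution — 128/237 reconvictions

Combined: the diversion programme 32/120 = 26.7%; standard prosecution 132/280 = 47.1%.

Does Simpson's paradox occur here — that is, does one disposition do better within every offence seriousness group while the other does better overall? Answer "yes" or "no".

yes

Within each offence seriousness level (minor offence 20.6% vs 9.3%; serious offence 61.1% vs 54.0%), standard prosecution has the lower rate every time. Pooled: 26.7% vs 47.1% — the diversion programme has the lower rate overall. The two comparisons disagree.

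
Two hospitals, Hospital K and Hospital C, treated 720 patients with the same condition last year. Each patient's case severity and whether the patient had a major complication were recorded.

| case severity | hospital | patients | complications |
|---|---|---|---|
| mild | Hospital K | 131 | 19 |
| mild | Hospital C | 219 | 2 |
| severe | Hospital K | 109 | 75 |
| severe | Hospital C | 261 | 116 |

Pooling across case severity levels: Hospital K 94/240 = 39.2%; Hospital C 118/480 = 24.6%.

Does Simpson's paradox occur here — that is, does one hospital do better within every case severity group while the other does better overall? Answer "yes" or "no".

Within each case severity level (mild 14.5% vs 0.9%; severe 68.8% vs 44.4%), Hospital C has the lower rate every time. Pooled: 39.2% vs 24.6% — Hospital C has the lower rate overall. They agree.

no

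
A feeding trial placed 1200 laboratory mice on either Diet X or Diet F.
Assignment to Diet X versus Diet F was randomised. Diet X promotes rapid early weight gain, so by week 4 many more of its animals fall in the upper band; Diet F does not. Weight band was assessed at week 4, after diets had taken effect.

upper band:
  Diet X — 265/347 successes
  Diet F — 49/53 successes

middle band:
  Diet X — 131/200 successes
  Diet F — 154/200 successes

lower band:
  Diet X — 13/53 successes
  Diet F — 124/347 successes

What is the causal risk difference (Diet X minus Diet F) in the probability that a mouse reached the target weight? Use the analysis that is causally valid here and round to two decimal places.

Because the diet influences week-4 weight band, week-4 weight band is a post-treatment mediator, not a confounder. Stratifying on it would bias the estimate; the causal effect is the crude pooled difference.
The causal difference is the pooled difference: 0.682 − 0.545 = +0.137.

+0.14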